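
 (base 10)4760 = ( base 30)58k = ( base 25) 7FA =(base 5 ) 123020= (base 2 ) 1001010011000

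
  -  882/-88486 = 441/44243 = 0.01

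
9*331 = 2979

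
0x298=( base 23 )15K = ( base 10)664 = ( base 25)11E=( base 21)1AD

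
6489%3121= 247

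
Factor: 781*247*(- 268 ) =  - 2^2* 11^1*13^1*19^1*67^1*71^1 = -51699076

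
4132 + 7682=11814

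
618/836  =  309/418  =  0.74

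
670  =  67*10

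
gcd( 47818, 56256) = 2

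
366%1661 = 366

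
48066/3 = 16022  =  16022.00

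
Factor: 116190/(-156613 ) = -2^1*3^2*5^1*199^(-1)*787^(-1 )*1291^1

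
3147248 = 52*60524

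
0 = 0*955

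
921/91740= 307/30580=0.01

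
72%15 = 12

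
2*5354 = 10708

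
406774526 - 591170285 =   -  184395759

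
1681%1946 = 1681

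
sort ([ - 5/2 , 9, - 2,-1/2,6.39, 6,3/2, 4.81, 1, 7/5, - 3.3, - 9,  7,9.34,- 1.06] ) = [ - 9, - 3.3,  -  5/2, - 2, - 1.06, - 1/2,1,7/5,3/2,4.81, 6, 6.39,7, 9, 9.34] 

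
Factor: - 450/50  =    -  9 = - 3^2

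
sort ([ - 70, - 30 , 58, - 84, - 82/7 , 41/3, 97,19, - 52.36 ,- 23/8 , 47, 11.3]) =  [ - 84, - 70, - 52.36,-30 , - 82/7, - 23/8, 11.3 , 41/3, 19,47 , 58, 97]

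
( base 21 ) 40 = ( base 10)84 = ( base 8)124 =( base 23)3f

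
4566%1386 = 408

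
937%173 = 72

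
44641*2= 89282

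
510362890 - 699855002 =-189492112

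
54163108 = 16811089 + 37352019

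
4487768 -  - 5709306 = 10197074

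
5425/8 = 5425/8=   678.12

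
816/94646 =408/47323 = 0.01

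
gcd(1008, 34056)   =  72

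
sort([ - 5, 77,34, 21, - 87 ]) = [ - 87, - 5, 21, 34,77] 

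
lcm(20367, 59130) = 1833030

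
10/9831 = 10/9831=0.00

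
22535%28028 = 22535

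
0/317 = 0= 0.00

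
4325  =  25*173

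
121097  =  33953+87144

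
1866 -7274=-5408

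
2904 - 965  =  1939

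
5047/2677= 1  +  2370/2677=1.89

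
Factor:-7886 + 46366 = 2^4*5^1*13^1*37^1  =  38480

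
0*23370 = 0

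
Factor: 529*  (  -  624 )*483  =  -2^4*3^2*7^1*13^1 *23^3=- 159436368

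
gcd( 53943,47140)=1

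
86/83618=43/41809 = 0.00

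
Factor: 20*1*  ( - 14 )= - 2^3* 5^1*7^1=- 280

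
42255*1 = 42255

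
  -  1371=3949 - 5320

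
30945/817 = 37 + 716/817  =  37.88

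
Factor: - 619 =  -619^1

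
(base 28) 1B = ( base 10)39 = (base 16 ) 27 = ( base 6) 103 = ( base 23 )1g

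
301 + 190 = 491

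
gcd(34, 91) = 1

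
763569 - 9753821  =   - 8990252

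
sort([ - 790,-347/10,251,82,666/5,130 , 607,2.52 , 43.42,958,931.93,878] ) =[-790,  -  347/10,2.52, 43.42,82, 130, 666/5,251,  607,878,931.93 , 958] 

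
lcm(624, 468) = 1872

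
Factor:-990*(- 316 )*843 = 2^3*3^3*5^1*11^1*79^1*281^1 = 263724120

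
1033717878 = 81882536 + 951835342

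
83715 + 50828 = 134543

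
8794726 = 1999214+6795512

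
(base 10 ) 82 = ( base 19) 46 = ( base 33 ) 2G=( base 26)34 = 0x52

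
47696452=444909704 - 397213252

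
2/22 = 1/11 =0.09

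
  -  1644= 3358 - 5002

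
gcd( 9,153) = 9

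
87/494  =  87/494  =  0.18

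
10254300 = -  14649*( - 700)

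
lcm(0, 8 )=0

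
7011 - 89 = 6922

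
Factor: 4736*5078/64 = 2^2*37^1*2539^1= 375772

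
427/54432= 61/7776 =0.01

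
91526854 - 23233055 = 68293799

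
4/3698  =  2/1849 = 0.00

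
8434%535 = 409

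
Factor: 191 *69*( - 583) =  - 7683357 = - 3^1*11^1*23^1*53^1 * 191^1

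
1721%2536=1721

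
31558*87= 2745546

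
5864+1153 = 7017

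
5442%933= 777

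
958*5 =4790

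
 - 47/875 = - 1  +  828/875 = - 0.05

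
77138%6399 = 350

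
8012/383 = 8012/383 = 20.92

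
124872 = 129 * 968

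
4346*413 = 1794898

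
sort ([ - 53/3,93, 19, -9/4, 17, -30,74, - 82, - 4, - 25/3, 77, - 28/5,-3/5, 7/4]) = [ - 82,-30, - 53/3, - 25/3, - 28/5,  -  4, - 9/4, - 3/5, 7/4, 17,19,  74 , 77,93 ]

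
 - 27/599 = - 27/599 = - 0.05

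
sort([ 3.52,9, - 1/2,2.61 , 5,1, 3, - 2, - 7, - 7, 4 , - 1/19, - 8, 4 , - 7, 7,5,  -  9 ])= [ - 9,-8 ,-7, - 7,  -  7, - 2,-1/2, - 1/19 , 1, 2.61,  3, 3.52,  4, 4,5 , 5,  7, 9 ]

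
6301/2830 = 6301/2830 = 2.23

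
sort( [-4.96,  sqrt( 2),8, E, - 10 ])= [  -  10, - 4.96, sqrt( 2),E, 8]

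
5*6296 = 31480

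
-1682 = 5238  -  6920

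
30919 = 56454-25535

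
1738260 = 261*6660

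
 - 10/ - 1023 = 10/1023 = 0.01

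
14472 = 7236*2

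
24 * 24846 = 596304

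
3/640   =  3/640 =0.00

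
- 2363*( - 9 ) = 21267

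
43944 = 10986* 4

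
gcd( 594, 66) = 66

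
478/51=478/51= 9.37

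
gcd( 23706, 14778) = 18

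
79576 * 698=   55544048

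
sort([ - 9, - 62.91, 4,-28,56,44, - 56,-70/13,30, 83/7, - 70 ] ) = [ - 70, - 62.91, - 56, - 28,-9,-70/13,4,83/7,  30,44, 56] 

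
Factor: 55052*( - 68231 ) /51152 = - 2^( - 2)*23^( - 1)*31^2*71^1*139^( - 1)*13763^1 = - 939063253/12788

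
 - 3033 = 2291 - 5324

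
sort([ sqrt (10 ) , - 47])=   [ - 47,sqrt(  10)]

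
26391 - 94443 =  - 68052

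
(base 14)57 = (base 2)1001101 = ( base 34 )29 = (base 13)5c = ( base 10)77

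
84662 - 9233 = 75429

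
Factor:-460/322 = -2^1 * 5^1*7^( - 1) = - 10/7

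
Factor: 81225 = 3^2*5^2*19^2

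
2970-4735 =-1765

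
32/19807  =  32/19807 = 0.00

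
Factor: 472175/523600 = 101/112 =2^ ( - 4 ) * 7^(-1 ) * 101^1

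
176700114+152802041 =329502155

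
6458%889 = 235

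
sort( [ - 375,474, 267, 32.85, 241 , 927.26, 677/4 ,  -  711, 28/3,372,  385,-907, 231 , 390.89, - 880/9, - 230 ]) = [ - 907, - 711,-375, - 230, - 880/9, 28/3,  32.85,677/4,  231,241,267,372, 385,390.89,474,927.26] 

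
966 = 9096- 8130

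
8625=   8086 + 539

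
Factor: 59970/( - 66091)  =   - 2^1*3^1*5^1*29^(  -  1) * 43^( - 1 )*53^( - 1 )*1999^1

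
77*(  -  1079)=-83083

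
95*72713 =6907735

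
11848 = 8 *1481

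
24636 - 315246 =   -  290610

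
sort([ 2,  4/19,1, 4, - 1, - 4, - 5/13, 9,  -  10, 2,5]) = [ - 10, -4 , -1, - 5/13,4/19,  1,2 , 2, 4, 5, 9]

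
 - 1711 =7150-8861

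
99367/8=99367/8 = 12420.88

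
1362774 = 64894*21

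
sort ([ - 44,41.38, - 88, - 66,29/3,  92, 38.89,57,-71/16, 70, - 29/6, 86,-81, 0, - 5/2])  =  [ - 88 , - 81,-66, - 44, -29/6, - 71/16, - 5/2,0, 29/3, 38.89,41.38, 57,70, 86,92 ]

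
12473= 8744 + 3729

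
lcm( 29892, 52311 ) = 209244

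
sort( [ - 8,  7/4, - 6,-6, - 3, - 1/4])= [ - 8, - 6, - 6,  -  3, - 1/4,7/4 ]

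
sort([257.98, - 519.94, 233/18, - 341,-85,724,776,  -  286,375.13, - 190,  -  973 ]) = [ - 973, - 519.94 ,- 341, - 286, - 190, - 85,233/18,257.98,375.13, 724,776]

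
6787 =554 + 6233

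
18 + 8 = 26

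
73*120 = 8760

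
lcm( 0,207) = 0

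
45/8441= 45/8441 = 0.01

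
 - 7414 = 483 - 7897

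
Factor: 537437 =79^1*6803^1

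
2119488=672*3154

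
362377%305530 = 56847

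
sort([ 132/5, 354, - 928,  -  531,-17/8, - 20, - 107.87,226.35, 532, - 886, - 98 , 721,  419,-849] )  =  [ - 928, - 886, - 849,- 531,-107.87, - 98,-20 , - 17/8,132/5,226.35 , 354 , 419 , 532,  721] 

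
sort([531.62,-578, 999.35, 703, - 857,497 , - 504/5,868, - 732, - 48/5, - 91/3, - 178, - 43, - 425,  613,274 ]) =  [ - 857, - 732, - 578, - 425,-178,  -  504/5,  -  43,-91/3, - 48/5, 274, 497,531.62,613,703, 868, 999.35]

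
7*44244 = 309708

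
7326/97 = 75 + 51/97 = 75.53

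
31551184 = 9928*3178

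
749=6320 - 5571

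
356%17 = 16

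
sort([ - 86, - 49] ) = [ - 86,-49] 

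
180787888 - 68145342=112642546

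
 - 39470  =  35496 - 74966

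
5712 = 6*952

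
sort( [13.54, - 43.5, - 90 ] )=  [ - 90,-43.5,13.54]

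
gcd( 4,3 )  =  1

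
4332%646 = 456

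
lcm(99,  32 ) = 3168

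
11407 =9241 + 2166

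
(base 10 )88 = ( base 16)58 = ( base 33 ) 2M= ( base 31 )2Q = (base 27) 37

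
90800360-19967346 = 70833014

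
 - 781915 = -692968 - 88947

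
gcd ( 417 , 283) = 1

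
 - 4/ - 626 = 2/313 = 0.01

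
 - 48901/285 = -172 + 119/285 = - 171.58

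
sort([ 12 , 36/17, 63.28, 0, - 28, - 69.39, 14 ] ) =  [ - 69.39, - 28 , 0, 36/17, 12,14,63.28]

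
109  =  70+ 39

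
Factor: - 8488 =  - 2^3*1061^1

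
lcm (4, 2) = 4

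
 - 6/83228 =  - 3/41614 = -  0.00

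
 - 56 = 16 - 72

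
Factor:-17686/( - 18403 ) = 74/77= 2^1*7^(-1)*11^( - 1 )*37^1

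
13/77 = 13/77 = 0.17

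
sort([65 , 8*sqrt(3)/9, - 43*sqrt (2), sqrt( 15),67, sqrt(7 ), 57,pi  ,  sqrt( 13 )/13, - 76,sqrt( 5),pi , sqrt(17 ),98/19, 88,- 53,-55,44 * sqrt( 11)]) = [  -  76 ,-43*sqrt(2 ),  -  55, -53,sqrt (13)/13,8 * sqrt(3)/9, sqrt( 5 ),sqrt(7),pi,  pi,sqrt(15)  ,  sqrt(17), 98/19,  57,65 , 67,88 , 44*sqrt(11) ]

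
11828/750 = 5914/375=15.77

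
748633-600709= 147924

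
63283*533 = 33729839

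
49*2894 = 141806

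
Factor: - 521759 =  - 7^1*19^1*3923^1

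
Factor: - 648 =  - 2^3*3^4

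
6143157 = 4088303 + 2054854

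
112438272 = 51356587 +61081685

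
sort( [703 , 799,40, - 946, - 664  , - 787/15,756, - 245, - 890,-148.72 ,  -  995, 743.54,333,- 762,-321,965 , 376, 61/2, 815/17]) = [ - 995 , - 946, - 890, - 762, - 664,-321,-245,-148.72, - 787/15,61/2,40,815/17, 333  ,  376,  703,743.54,  756, 799,965]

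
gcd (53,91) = 1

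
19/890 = 19/890  =  0.02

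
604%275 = 54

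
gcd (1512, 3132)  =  108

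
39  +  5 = 44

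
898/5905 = 898/5905 = 0.15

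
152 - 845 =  - 693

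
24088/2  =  12044 = 12044.00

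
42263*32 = 1352416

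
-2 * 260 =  - 520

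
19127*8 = 153016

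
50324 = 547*92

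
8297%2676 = 269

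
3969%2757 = 1212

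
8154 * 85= 693090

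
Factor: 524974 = 2^1 * 71^1*3697^1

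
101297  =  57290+44007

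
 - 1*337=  - 337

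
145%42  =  19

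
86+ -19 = 67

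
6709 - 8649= - 1940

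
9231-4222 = 5009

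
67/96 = 67/96 =0.70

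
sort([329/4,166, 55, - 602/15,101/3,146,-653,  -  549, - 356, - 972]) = [  -  972,  -  653, - 549, - 356, - 602/15,101/3,55,329/4,  146,166]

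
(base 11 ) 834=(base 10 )1005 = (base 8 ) 1755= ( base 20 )2a5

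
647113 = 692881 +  - 45768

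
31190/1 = 31190 = 31190.00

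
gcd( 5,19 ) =1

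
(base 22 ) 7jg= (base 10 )3822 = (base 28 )4oe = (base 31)3u9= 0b111011101110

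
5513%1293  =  341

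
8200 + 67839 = 76039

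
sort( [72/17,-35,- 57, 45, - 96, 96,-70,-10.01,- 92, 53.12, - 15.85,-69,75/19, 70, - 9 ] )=[-96,-92,-70 , -69, - 57, - 35,- 15.85, - 10.01,  -  9 , 75/19, 72/17,45, 53.12, 70, 96] 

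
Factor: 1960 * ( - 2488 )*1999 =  - 2^6*5^1*7^2*311^1*1999^1  =  - 9748083520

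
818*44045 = 36028810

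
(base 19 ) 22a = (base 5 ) 11040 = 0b1100000010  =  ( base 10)770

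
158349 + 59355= 217704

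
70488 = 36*1958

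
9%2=1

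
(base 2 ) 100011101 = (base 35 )85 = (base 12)1B9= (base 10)285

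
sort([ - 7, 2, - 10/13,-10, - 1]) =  [ - 10, - 7, - 1, - 10/13,  2 ]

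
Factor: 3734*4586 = 2^2*1867^1*2293^1 =17124124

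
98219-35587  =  62632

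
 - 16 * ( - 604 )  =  9664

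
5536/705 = 7+601/705=7.85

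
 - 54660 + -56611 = - 111271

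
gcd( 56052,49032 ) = 108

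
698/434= 1 + 132/217  =  1.61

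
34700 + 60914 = 95614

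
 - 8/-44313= 8/44313=0.00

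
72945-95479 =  - 22534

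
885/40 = 22 +1/8= 22.12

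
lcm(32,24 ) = 96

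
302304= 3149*96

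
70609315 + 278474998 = 349084313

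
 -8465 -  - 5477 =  - 2988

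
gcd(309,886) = 1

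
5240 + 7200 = 12440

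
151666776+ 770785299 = 922452075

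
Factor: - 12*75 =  - 2^2*3^2*5^2 = - 900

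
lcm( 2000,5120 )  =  128000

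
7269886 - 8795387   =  -1525501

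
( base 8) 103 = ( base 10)67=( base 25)2h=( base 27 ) 2d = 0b1000011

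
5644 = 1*5644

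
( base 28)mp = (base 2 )1010000001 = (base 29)M3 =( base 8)1201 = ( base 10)641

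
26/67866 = 13/33933  =  0.00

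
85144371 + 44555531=129699902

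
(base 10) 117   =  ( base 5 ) 432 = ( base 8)165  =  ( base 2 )1110101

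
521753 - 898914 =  - 377161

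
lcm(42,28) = 84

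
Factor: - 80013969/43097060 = -2^(-2)*3^2*5^(-1)*7^1*1270063^1 * 2154853^( - 1 )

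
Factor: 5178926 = 2^1*383^1 * 6761^1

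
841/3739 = 841/3739 = 0.22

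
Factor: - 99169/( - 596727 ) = 3^( - 4 )*7^1*31^1*53^( - 1)*139^( - 1)*457^1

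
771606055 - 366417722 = 405188333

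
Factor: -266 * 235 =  - 2^1 * 5^1*7^1*19^1*47^1 = - 62510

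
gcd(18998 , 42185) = 59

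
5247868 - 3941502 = 1306366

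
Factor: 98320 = 2^4* 5^1*  1229^1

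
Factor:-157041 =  - 3^2 *17449^1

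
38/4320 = 19/2160 = 0.01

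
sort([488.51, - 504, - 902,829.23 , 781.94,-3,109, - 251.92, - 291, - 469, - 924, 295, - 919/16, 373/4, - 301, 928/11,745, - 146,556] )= [ - 924,-902 , - 504,-469,  -  301, - 291, - 251.92, - 146,-919/16, - 3,928/11 , 373/4, 109,295,488.51,556,  745,781.94,  829.23]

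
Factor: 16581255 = 3^1*5^1*107^1*10331^1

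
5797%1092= 337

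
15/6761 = 15/6761 = 0.00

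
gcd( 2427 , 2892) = 3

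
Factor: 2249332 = 2^2*562333^1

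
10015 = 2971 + 7044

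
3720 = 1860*2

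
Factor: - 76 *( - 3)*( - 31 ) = -2^2*3^1*19^1*31^1= -7068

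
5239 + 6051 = 11290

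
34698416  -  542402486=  -507704070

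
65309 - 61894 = 3415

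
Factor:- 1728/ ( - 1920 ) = 9/10 = 2^(-1)*3^2*5^( - 1)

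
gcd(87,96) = 3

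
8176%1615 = 101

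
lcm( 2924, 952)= 40936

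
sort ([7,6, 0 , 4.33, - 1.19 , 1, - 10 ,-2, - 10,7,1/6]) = [ - 10 ,-10, -2, - 1.19 , 0, 1/6,1, 4.33, 6, 7 , 7]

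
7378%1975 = 1453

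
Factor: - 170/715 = -2^1*11^( - 1 )*13^( - 1)*17^1 = - 34/143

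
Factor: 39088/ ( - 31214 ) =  - 19544/15607 = - 2^3*7^1* 349^1* 15607^( - 1)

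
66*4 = 264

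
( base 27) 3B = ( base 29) 35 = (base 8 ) 134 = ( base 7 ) 161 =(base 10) 92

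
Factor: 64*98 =2^7*7^2 =6272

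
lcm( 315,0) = 0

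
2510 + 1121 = 3631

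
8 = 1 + 7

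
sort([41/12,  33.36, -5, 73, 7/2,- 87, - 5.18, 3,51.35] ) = [ - 87,  -  5.18,  -  5 , 3,  41/12, 7/2,33.36,51.35,73 ]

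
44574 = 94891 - 50317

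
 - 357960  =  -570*628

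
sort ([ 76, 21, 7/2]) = [ 7/2, 21,76]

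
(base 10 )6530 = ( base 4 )1212002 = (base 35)5bk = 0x1982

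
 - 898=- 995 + 97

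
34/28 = 17/14 = 1.21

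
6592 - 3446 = 3146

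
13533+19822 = 33355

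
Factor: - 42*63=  -2^1*3^3*7^2 = - 2646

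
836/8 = 104 +1/2 = 104.50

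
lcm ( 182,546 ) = 546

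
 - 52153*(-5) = 260765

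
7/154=1/22= 0.05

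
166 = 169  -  3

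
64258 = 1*64258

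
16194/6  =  2699 = 2699.00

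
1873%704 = 465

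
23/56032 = 23/56032  =  0.00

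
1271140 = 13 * 97780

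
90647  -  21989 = 68658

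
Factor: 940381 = 13^1*72337^1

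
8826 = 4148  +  4678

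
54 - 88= - 34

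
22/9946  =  11/4973=   0.00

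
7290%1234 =1120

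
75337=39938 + 35399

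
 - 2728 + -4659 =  - 7387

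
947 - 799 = 148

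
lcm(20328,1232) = 40656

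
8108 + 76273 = 84381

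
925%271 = 112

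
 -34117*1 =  - 34117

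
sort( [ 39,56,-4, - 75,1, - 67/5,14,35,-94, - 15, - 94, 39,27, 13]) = [ - 94, - 94 , -75, - 15, - 67/5  , - 4,  1, 13,  14,27, 35,39,39,56] 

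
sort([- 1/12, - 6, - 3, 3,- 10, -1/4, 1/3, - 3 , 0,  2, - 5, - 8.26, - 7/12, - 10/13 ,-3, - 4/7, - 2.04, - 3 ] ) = [ - 10 , - 8.26, - 6, - 5,-3, - 3,-3, - 3, - 2.04, - 10/13, - 7/12,- 4/7, - 1/4, - 1/12,0, 1/3 , 2,3]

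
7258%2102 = 952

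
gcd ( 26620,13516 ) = 4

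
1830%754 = 322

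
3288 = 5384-2096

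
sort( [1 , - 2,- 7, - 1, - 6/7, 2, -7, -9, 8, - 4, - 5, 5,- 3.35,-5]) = [-9,-7, - 7,-5, - 5,  -  4,- 3.35, - 2, - 1,-6/7,1, 2 , 5, 8 ] 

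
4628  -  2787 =1841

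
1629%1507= 122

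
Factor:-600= - 2^3*3^1*5^2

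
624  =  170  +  454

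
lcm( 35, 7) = 35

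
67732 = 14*4838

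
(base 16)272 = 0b1001110010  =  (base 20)1b6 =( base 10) 626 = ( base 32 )JI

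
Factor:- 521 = -521^1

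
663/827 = 663/827 = 0.80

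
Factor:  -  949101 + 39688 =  - 909413 = -829^1*1097^1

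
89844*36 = 3234384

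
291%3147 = 291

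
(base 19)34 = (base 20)31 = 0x3d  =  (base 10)61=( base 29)23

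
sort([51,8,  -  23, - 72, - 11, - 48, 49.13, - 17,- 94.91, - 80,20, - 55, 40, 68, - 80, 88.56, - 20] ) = [ - 94.91,-80, - 80, - 72,-55, - 48, - 23, - 20, - 17,- 11, 8 , 20 , 40,49.13, 51, 68,88.56 ] 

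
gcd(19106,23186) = 2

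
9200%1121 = 232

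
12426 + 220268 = 232694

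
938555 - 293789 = 644766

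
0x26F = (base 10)623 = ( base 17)22b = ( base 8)1157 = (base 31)K3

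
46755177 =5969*7833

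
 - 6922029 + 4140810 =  - 2781219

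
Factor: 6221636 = 2^2*1555409^1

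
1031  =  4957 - 3926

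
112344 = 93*1208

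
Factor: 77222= 2^1 * 38611^1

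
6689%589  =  210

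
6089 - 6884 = - 795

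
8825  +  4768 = 13593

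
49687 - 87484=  - 37797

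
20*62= 1240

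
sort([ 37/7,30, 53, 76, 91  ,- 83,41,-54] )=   [- 83, - 54, 37/7, 30,41 , 53,76, 91 ] 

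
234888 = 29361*8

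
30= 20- - 10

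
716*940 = 673040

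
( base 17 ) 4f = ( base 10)83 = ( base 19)47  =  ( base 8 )123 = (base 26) 35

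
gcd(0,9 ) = 9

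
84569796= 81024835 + 3544961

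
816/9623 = 816/9623=0.08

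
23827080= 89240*267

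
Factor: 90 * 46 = 4140 =2^2*3^2*5^1 * 23^1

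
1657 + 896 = 2553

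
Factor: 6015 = 3^1*5^1*401^1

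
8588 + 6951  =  15539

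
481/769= 481/769 = 0.63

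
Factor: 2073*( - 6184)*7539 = - 2^3*3^2*7^1*359^1*691^1*773^1 =- 96645697848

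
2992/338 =8 + 144/169 = 8.85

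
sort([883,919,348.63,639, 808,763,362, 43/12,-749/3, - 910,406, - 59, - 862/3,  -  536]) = [ - 910,  -  536, - 862/3, - 749/3, - 59,43/12,348.63,362  ,  406, 639, 763, 808,883,919]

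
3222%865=627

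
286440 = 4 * 71610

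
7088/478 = 3544/239 = 14.83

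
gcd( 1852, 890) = 2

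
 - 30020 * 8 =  - 240160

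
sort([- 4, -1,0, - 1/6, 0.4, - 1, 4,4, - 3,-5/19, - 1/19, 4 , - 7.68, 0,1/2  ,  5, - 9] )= [  -  9, - 7.68, - 4 , - 3,-1, - 1, - 5/19, - 1/6 ,-1/19,  0, 0,0.4 , 1/2,4,4,  4 , 5 ]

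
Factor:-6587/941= - 7^1 = - 7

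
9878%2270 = 798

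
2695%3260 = 2695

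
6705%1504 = 689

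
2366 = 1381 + 985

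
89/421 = 89/421  =  0.21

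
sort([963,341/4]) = [ 341/4  ,  963]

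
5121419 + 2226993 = 7348412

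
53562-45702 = 7860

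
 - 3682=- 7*526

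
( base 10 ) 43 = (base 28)1f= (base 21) 21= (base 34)19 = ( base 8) 53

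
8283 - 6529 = 1754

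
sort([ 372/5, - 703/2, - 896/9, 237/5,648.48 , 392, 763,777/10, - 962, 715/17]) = [-962,-703/2, - 896/9, 715/17 , 237/5, 372/5,777/10,  392,648.48 , 763]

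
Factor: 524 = 2^2 * 131^1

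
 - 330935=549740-880675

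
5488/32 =171 + 1/2 = 171.50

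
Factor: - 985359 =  - 3^1*19^1 * 59^1*293^1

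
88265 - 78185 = 10080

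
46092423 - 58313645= - 12221222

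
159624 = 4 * 39906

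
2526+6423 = 8949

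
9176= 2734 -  - 6442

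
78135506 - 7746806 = 70388700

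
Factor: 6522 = 2^1 * 3^1*1087^1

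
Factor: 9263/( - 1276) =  - 2^(-2 ) * 11^( - 1)*29^( - 1 )*59^1*157^1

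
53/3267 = 53/3267=0.02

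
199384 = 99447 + 99937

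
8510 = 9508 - 998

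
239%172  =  67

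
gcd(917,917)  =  917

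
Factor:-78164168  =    -  2^3 * 173^1*56477^1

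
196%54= 34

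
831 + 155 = 986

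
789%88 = 85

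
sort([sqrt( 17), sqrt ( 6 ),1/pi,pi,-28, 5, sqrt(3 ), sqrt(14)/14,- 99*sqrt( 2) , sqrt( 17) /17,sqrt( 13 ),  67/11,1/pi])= [ - 99*sqrt( 2), - 28, sqrt(17 ) /17,sqrt( 14)/14, 1/pi,1/pi,sqrt(3),sqrt (6),  pi,sqrt( 13),sqrt( 17) , 5 , 67/11]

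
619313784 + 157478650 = 776792434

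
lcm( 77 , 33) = 231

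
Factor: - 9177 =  - 3^1 * 7^1 * 19^1*23^1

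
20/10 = 2=2.00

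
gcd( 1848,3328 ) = 8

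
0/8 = 0 = 0.00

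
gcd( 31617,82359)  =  9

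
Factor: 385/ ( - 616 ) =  - 5/8 =- 2^( - 3 )*5^1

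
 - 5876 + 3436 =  -2440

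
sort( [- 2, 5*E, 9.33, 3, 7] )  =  [ - 2, 3, 7,9.33, 5* E ] 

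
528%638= 528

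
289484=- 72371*( - 4)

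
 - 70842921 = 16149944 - 86992865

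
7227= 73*99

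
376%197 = 179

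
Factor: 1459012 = 2^2*364753^1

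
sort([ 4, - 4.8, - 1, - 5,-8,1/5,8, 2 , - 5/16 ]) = [ - 8  , - 5,-4.8, - 1 ,-5/16,1/5,2,4 , 8]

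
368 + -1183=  - 815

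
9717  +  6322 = 16039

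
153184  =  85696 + 67488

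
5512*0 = 0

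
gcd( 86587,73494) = 1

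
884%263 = 95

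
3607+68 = 3675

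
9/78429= 3/26143 =0.00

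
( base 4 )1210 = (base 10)100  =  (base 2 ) 1100100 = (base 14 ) 72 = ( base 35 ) 2u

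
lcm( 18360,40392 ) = 201960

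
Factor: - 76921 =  - 13^1*61^1*97^1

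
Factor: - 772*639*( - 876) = 432137808 = 2^4*3^3*71^1*73^1*193^1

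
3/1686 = 1/562 = 0.00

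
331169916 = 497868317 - 166698401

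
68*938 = 63784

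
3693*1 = 3693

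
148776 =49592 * 3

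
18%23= 18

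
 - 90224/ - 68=22556/17 = 1326.82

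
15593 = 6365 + 9228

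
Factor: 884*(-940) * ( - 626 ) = 520180960 = 2^5*5^1*13^1*17^1*47^1*313^1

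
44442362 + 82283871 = 126726233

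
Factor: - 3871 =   -  7^2 * 79^1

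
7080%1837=1569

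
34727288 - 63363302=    - 28636014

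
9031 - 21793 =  - 12762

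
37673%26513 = 11160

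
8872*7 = 62104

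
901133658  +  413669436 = 1314803094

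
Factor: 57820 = 2^2 * 5^1*7^2*59^1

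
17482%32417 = 17482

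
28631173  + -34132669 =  - 5501496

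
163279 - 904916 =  - 741637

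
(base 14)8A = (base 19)68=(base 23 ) 57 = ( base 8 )172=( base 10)122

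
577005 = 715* 807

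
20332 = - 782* ( - 26 ) 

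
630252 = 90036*7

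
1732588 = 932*1859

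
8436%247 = 38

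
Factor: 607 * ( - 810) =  - 491670  =  - 2^1 * 3^4*5^1*607^1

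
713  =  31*23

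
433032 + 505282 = 938314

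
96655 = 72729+23926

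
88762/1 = 88762 = 88762.00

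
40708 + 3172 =43880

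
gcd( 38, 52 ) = 2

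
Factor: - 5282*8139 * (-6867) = 2^1*3^3*7^1*19^1*109^1*139^1*2713^1 = 295213689666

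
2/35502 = 1/17751 = 0.00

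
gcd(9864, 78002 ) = 2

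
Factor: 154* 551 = 84854 = 2^1*7^1*11^1*19^1*29^1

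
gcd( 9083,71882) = 1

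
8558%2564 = 866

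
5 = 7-2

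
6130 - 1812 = 4318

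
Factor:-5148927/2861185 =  - 3^6* 5^(-1)*7^1*17^(  -  1)*41^(-1)*821^( - 1 )*1009^1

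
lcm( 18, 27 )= 54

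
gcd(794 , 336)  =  2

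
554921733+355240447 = 910162180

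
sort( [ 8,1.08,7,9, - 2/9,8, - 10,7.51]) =[ - 10, - 2/9,1.08, 7,7.51,8, 8,9] 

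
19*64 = 1216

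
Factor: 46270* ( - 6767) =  - 313109090=   - 2^1*5^1 * 7^1*67^1 * 101^1*661^1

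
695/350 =1 + 69/70 = 1.99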